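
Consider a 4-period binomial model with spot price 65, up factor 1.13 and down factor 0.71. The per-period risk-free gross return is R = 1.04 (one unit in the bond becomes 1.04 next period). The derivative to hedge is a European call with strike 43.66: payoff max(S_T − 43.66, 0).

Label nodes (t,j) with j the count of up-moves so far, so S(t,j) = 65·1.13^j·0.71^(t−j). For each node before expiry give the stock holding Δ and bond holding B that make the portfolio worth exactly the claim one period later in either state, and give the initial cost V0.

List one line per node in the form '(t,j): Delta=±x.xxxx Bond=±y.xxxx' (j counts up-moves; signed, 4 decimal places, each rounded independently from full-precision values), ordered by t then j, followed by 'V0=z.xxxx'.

No-arbitrage ⇒ martingale measure with p* = (R−d)/(u−d) = 0.7857.
Payoff layer (t=4): V(4,0)=0.0000, V(4,1)=0.0000, V(4,2)=0.0000, V(4,3)=22.9297, V(4,4)=62.3208
  t=3,j=0: stock 23.2642 → up 26.2886 (V=0.0000), down 16.5176 (V=0.0000). Price 0.0000; hedge Δ=0.0000, bond B=0.0000.
  t=3,j=1: stock 37.0261 → up 41.8395 (V=0.0000), down 26.2886 (V=0.0000). Price 0.0000; hedge Δ=0.0000, bond B=0.0000.
  t=3,j=2: stock 58.9289 → up 66.5897 (V=22.9297), down 41.8395 (V=0.0000). Price 17.3233; hedge Δ=0.9264, bond B=-37.2713.
  t=3,j=3: stock 93.7883 → up 105.9808 (V=62.3208), down 66.5897 (V=22.9297). Price 51.8075; hedge Δ=1.0000, bond B=-41.9808.
  t=2,j=0: stock 32.7665 → up 37.0261 (V=0.0000), down 23.2642 (V=0.0000). Price 0.0000; hedge Δ=0.0000, bond B=0.0000.
  t=2,j=1: stock 52.1495 → up 58.9289 (V=17.3233), down 37.0261 (V=0.0000). Price 13.0876; hedge Δ=0.7909, bond B=-28.1582.
  t=2,j=2: stock 82.9985 → up 93.7883 (V=51.8075), down 58.9289 (V=17.3233). Price 42.7097; hedge Δ=0.9892, bond B=-39.3958.
  t=1,j=0: stock 46.1500 → up 52.1495 (V=13.0876), down 32.7665 (V=0.0000). Price 9.8876; hedge Δ=0.6752, bond B=-21.2734.
  t=1,j=1: stock 73.4500 → up 82.9985 (V=42.7097), down 52.1495 (V=13.0876). Price 34.9635; hedge Δ=0.9602, bond B=-35.5651.
  t=0,j=0: stock 65.0000 → up 73.4500 (V=34.9635), down 46.1500 (V=9.8876). Price 28.4520; hedge Δ=0.9185, bond B=-31.2525.
Check: Δ(0,0)·S0 + B(0,0) = 28.4520 = V0.

(0,0): Delta=0.9185 Bond=-31.2525
(1,0): Delta=0.6752 Bond=-21.2734
(1,1): Delta=0.9602 Bond=-35.5651
(2,0): Delta=0.0000 Bond=0.0000
(2,1): Delta=0.7909 Bond=-28.1582
(2,2): Delta=0.9892 Bond=-39.3958
(3,0): Delta=0.0000 Bond=0.0000
(3,1): Delta=0.0000 Bond=0.0000
(3,2): Delta=0.9264 Bond=-37.2713
(3,3): Delta=1.0000 Bond=-41.9808
V0=28.4520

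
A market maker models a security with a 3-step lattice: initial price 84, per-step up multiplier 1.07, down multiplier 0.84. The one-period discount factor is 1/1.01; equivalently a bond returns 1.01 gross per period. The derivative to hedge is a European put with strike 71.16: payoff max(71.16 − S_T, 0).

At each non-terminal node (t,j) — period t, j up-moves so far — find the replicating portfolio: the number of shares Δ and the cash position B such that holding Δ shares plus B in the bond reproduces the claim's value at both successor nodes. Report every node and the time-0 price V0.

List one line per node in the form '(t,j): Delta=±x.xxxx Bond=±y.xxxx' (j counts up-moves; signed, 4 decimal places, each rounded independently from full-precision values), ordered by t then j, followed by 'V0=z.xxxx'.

Since d<R<u, set p* = (R−d)/(u−d) = 0.7391; price each node as the discounted p*-expectation of its children.
Payoff layer (t=3): V(3,0)=21.3729, V(3,1)=7.7407, V(3,2)=0.0000, V(3,3)=0.0000
Node (2,0) S=59.2704: V=(p*·7.7407+(1−p*)·21.3729)/1.01=11.1850; Δ=(7.7407−21.3729)/(63.4193−49.7871)=-1.0000; B=V−Δ·S=70.4554
Node (2,1) S=75.4992: V=(p*·0.0000+(1−p*)·7.7407)/1.01=1.9993; Δ=(0.0000−7.7407)/(80.7841−63.4193)=-0.4458; B=V−Δ·S=35.6544
Node (2,2) S=96.1716: V=(p*·0.0000+(1−p*)·0.0000)/1.01=0.0000; Δ=(0.0000−0.0000)/(102.9036−80.7841)=0.0000; B=V−Δ·S=0.0000
Node (1,0) S=70.5600: V=(p*·1.9993+(1−p*)·11.1850)/1.01=4.3521; Δ=(1.9993−11.1850)/(75.4992−59.2704)=-0.5660; B=V−Δ·S=44.2900
Node (1,1) S=89.8800: V=(p*·0.0000+(1−p*)·1.9993)/1.01=0.5164; Δ=(0.0000−1.9993)/(96.1716−75.4992)=-0.0967; B=V−Δ·S=9.2091
Node (0,0) S=84.0000: V=(p*·0.5164+(1−p*)·4.3521)/1.01=1.5020; Δ=(0.5164−4.3521)/(89.8800−70.5600)=-0.1985; B=V−Δ·S=18.1788
Self-financing check: at every node Δ·S+B equals the discounted successor values.

(0,0): Delta=-0.1985 Bond=18.1788
(1,0): Delta=-0.5660 Bond=44.2900
(1,1): Delta=-0.0967 Bond=9.2091
(2,0): Delta=-1.0000 Bond=70.4554
(2,1): Delta=-0.4458 Bond=35.6544
(2,2): Delta=0.0000 Bond=0.0000
V0=1.5020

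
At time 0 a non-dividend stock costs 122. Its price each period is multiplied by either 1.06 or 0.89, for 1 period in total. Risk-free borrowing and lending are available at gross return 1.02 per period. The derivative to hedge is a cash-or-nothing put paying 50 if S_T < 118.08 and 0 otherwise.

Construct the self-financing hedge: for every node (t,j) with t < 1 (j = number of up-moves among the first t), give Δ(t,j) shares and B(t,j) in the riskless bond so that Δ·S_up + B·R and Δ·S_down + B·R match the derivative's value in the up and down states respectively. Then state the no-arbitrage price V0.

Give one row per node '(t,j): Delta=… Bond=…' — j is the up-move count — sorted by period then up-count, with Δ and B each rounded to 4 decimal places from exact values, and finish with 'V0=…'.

Under the risk-neutral measure, an up-move has probability p* = (R−d)/(u−d) = 0.7647 and values discount at R = 1.02.
Terminal values V(1,·): V(1,0)=50.0000, V(1,1)=0.0000
(0,0): S=122.0000. Δ = (V_up−V_dn)/(S_up−S_dn) = (0.0000−50.0000)/(129.3200−108.5800) = -2.4108. V = [p*·0.0000 + (1−p*)·50.0000]/1.02 = 11.5340. B = V − Δ·S = 305.6517.
Root portfolio cost Δ·122+B reproduces V0=11.5340.

(0,0): Delta=-2.4108 Bond=305.6517
V0=11.5340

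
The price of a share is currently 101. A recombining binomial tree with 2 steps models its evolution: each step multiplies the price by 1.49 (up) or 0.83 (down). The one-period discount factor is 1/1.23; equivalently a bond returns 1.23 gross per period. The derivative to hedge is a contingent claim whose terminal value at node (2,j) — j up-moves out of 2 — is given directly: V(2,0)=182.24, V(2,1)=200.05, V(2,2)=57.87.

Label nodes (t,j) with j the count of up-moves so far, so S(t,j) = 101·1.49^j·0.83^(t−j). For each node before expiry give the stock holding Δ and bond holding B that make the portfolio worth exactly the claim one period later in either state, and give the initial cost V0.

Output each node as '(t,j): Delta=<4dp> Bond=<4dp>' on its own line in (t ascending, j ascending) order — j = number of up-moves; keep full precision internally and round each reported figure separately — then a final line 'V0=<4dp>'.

No-arbitrage ⇒ martingale measure with p* = (R−d)/(u−d) = 0.6061.
At expiry t=2: V(2,0)=182.2400, V(2,1)=200.0500, V(2,2)=57.8700
(1,0): S=83.8300. Δ = (V_up−V_dn)/(S_up−S_dn) = (200.0500−182.2400)/(124.9067−69.5789) = 0.3219. V = [p*·200.0500 + (1−p*)·182.2400]/1.23 = 156.9382. B = V − Δ·S = 129.9533.
(1,1): S=150.4900. Δ = (V_up−V_dn)/(S_up−S_dn) = (57.8700−200.0500)/(224.2301−124.9067) = -1.4315. V = [p*·57.8700 + (1−p*)·200.0500]/1.23 = 92.5856. B = V − Δ·S = 308.0099.
(0,0): S=101.0000. Δ = (V_up−V_dn)/(S_up−S_dn) = (92.5856−156.9382)/(150.4900−83.8300) = -0.9654. V = [p*·92.5856 + (1−p*)·156.9382]/1.23 = 95.8834. B = V − Δ·S = 193.3873.
Root portfolio cost Δ·101+B reproduces V0=95.8834.

(0,0): Delta=-0.9654 Bond=193.3873
(1,0): Delta=0.3219 Bond=129.9533
(1,1): Delta=-1.4315 Bond=308.0099
V0=95.8834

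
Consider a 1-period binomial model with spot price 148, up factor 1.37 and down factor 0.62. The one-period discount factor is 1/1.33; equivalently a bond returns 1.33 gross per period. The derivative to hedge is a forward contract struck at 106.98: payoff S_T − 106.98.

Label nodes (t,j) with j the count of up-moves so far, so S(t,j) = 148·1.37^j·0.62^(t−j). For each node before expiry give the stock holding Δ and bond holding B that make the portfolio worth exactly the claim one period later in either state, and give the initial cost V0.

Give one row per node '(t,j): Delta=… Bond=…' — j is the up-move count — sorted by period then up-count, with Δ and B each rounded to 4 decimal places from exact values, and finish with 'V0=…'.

(0,0): Delta=1.0000 Bond=-80.4361
V0=67.5639

Since d<R<u, set p* = (R−d)/(u−d) = 0.9467; price each node as the discounted p*-expectation of its children.
Terminal values V(1,·): V(1,0)=-15.2200, V(1,1)=95.7800
(0,0): S=148.0000. Δ = (V_up−V_dn)/(S_up−S_dn) = (95.7800−-15.2200)/(202.7600−91.7600) = 1.0000. V = [p*·95.7800 + (1−p*)·-15.2200]/1.33 = 67.5639. B = V − Δ·S = -80.4361.
Check: Δ(0,0)·S0 + B(0,0) = 67.5639 = V0.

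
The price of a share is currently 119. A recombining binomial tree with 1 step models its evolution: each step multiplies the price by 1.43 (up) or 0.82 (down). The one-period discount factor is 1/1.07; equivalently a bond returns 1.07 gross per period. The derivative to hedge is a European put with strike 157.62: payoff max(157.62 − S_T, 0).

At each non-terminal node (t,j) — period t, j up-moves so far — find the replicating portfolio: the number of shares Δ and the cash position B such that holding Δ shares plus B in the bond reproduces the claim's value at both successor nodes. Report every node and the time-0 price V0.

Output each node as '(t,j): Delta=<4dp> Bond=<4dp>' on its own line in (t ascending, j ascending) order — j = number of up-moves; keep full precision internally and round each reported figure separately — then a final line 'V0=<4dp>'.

(0,0): Delta=-0.8271 Bond=131.5416
V0=33.1154

Risk-neutral probability p* = (R−d)/(u−d) = (1.07−0.82)/(1.43−0.82) = 0.4098.
Terminal values V(1,·): V(1,0)=60.0400, V(1,1)=0.0000
  t=0,j=0: stock 119.0000 → up 170.1700 (V=0.0000), down 97.5800 (V=60.0400). Price 33.1154; hedge Δ=-0.8271, bond B=131.5416.
Root portfolio cost Δ·119+B reproduces V0=33.1154.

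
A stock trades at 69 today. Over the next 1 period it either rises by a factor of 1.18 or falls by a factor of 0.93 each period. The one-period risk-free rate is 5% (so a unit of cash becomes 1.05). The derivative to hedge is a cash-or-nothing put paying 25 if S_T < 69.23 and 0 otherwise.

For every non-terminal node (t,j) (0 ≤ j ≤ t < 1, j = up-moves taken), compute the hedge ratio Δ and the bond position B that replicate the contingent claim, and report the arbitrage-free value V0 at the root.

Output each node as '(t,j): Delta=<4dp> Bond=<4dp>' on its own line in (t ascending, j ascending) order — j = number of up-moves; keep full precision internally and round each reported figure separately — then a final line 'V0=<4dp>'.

(0,0): Delta=-1.4493 Bond=112.3810
V0=12.3810

No-arbitrage ⇒ martingale measure with p* = (R−d)/(u−d) = 0.4800.
Terminal payoffs: V(1,0)=25.0000, V(1,1)=0.0000
  t=0,j=0: stock 69.0000 → up 81.4200 (V=0.0000), down 64.1700 (V=25.0000). Price 12.3810; hedge Δ=-1.4493, bond B=112.3810.
Root portfolio cost Δ·69+B reproduces V0=12.3810.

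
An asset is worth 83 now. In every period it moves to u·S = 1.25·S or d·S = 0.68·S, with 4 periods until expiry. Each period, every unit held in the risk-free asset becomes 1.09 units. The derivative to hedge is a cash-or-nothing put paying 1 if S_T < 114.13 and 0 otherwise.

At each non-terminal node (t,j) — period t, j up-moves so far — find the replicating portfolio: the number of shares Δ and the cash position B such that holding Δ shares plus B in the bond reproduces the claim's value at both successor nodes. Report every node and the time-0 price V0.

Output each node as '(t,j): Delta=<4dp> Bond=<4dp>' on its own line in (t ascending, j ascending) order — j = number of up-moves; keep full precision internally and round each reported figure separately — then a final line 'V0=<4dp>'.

No-arbitrage ⇒ martingale measure with p* = (R−d)/(u−d) = 0.7193.
At expiry t=4: V(4,0)=1.0000, V(4,1)=1.0000, V(4,2)=1.0000, V(4,3)=1.0000, V(4,4)=0.0000
Node (3,0) S=26.0979: V=(p*·1.0000+(1−p*)·1.0000)/1.09=0.9174; Δ=(1.0000−1.0000)/(32.6223−17.7465)=0.0000; B=V−Δ·S=0.9174
Node (3,1) S=47.9740: V=(p*·1.0000+(1−p*)·1.0000)/1.09=0.9174; Δ=(1.0000−1.0000)/(59.9675−32.6223)=0.0000; B=V−Δ·S=0.9174
Node (3,2) S=88.1875: V=(p*·1.0000+(1−p*)·1.0000)/1.09=0.9174; Δ=(1.0000−1.0000)/(110.2344−59.9675)=0.0000; B=V−Δ·S=0.9174
Node (3,3) S=162.1094: V=(p*·0.0000+(1−p*)·1.0000)/1.09=0.2575; Δ=(0.0000−1.0000)/(202.6367−110.2344)=-0.0108; B=V−Δ·S=2.0119
Node (2,0) S=38.3792: V=(p*·0.9174+(1−p*)·0.9174)/1.09=0.8417; Δ=(0.9174−0.9174)/(47.9740−26.0979)=0.0000; B=V−Δ·S=0.8417
Node (2,1) S=70.5500: V=(p*·0.9174+(1−p*)·0.9174)/1.09=0.8417; Δ=(0.9174−0.9174)/(88.1875−47.9740)=0.0000; B=V−Δ·S=0.8417
Node (2,2) S=129.6875: V=(p*·0.2575+(1−p*)·0.9174)/1.09=0.4062; Δ=(0.2575−0.9174)/(162.1094−88.1875)=-0.0089; B=V−Δ·S=1.5639
Node (1,0) S=56.4400: V=(p*·0.8417+(1−p*)·0.8417)/1.09=0.7722; Δ=(0.8417−0.8417)/(70.5500−38.3792)=0.0000; B=V−Δ·S=0.7722
Node (1,1) S=103.7500: V=(p*·0.4062+(1−p*)·0.8417)/1.09=0.4848; Δ=(0.4062−0.8417)/(129.6875−70.5500)=-0.0074; B=V−Δ·S=1.2488
Node (0,0) S=83.0000: V=(p*·0.4848+(1−p*)·0.7722)/1.09=0.5188; Δ=(0.4848−0.7722)/(103.7500−56.4400)=-0.0061; B=V−Δ·S=1.0230
Self-financing check: at every node Δ·S+B equals the discounted successor values.

(0,0): Delta=-0.0061 Bond=1.0230
(1,0): Delta=0.0000 Bond=0.7722
(1,1): Delta=-0.0074 Bond=1.2488
(2,0): Delta=0.0000 Bond=0.8417
(2,1): Delta=0.0000 Bond=0.8417
(2,2): Delta=-0.0089 Bond=1.5639
(3,0): Delta=0.0000 Bond=0.9174
(3,1): Delta=0.0000 Bond=0.9174
(3,2): Delta=0.0000 Bond=0.9174
(3,3): Delta=-0.0108 Bond=2.0119
V0=0.5188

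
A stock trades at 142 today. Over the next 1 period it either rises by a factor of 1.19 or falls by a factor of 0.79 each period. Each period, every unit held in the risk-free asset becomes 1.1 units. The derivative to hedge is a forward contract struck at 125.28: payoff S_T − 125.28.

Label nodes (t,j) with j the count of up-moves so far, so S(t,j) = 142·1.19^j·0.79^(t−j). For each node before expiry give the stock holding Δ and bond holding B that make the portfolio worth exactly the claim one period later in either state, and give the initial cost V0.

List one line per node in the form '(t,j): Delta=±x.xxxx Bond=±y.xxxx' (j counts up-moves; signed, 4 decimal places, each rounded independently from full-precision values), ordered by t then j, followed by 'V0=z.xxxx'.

(0,0): Delta=1.0000 Bond=-113.8909
V0=28.1091

Under the risk-neutral measure, an up-move has probability p* = (R−d)/(u−d) = 0.7750 and values discount at R = 1.1.
At expiry t=1: V(1,0)=-13.1000, V(1,1)=43.7000
Node (0,0) S=142.0000: V=(p*·43.7000+(1−p*)·-13.1000)/1.1=28.1091; Δ=(43.7000−-13.1000)/(168.9800−112.1800)=1.0000; B=V−Δ·S=-113.8909
Check: Δ(0,0)·S0 + B(0,0) = 28.1091 = V0.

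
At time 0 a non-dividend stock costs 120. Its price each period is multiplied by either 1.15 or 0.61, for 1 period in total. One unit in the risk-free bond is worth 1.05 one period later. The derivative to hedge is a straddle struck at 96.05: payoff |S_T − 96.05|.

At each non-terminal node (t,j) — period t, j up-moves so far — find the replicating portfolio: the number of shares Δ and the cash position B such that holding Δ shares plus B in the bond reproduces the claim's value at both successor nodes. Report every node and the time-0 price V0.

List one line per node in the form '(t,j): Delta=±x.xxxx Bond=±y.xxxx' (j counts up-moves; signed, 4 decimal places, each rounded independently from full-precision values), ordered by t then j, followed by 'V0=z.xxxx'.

(0,0): Delta=0.2948 Bond=1.2134
V0=36.5838

Risk-neutral probability p* = (R−d)/(u−d) = (1.05−0.61)/(1.15−0.61) = 0.8148.
Terminal payoffs: V(1,0)=22.8500, V(1,1)=41.9500
  t=0,j=0: stock 120.0000 → up 138.0000 (V=41.9500), down 73.2000 (V=22.8500). Price 36.5838; hedge Δ=0.2948, bond B=1.2134.
Each (Δ,B) replicates both successor values, so the strategy is self-financing and V0 is arbitrage-free.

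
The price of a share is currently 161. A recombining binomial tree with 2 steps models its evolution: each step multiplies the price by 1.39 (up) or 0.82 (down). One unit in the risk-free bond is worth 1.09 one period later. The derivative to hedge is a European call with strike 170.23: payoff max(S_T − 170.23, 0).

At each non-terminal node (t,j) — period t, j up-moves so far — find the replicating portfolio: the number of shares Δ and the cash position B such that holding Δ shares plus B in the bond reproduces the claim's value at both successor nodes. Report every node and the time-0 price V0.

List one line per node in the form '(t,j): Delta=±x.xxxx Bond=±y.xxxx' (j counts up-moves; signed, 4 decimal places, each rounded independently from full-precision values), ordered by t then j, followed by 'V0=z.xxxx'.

(0,0): Delta=0.6739 Bond=-76.3308
(1,0): Delta=0.1764 Bond=-17.5242
(1,1): Delta=1.0000 Bond=-156.1743
V0=32.1701

Since d<R<u, set p* = (R−d)/(u−d) = 0.4737; price each node as the discounted p*-expectation of its children.
At expiry t=2: V(2,0)=0.0000, V(2,1)=13.2778, V(2,2)=140.8381
(1,0): S=132.0200. Δ = (V_up−V_dn)/(S_up−S_dn) = (13.2778−0.0000)/(183.5078−108.2564) = 0.1764. V = [p*·13.2778 + (1−p*)·0.0000]/1.09 = 5.7702. B = V − Δ·S = -17.5242.
(1,1): S=223.7900. Δ = (V_up−V_dn)/(S_up−S_dn) = (140.8381−13.2778)/(311.0681−183.5078) = 1.0000. V = [p*·140.8381 + (1−p*)·13.2778]/1.09 = 67.6157. B = V − Δ·S = -156.1743.
(0,0): S=161.0000. Δ = (V_up−V_dn)/(S_up−S_dn) = (67.6157−5.7702)/(223.7900−132.0200) = 0.6739. V = [p*·67.6157 + (1−p*)·5.7702]/1.09 = 32.1701. B = V − Δ·S = -76.3308.
The time-0 hedge costs 32.1701, which is the no-arbitrage price.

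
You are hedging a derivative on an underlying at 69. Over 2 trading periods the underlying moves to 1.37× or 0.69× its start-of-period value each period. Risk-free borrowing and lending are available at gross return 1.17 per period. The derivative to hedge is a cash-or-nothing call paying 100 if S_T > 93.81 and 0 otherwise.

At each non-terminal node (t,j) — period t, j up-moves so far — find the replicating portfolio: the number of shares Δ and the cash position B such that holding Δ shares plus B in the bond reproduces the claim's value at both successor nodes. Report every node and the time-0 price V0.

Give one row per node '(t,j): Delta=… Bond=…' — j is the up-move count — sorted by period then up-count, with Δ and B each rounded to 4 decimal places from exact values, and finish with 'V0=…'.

Under the risk-neutral measure, an up-move has probability p* = (R−d)/(u−d) = 0.7059 and values discount at R = 1.17.
At expiry t=2: V(2,0)=0.0000, V(2,1)=0.0000, V(2,2)=100.0000
Node (1,0) S=47.6100: V=(p*·0.0000+(1−p*)·0.0000)/1.17=0.0000; Δ=(0.0000−0.0000)/(65.2257−32.8509)=0.0000; B=V−Δ·S=0.0000
Node (1,1) S=94.5300: V=(p*·100.0000+(1−p*)·0.0000)/1.17=60.3318; Δ=(100.0000−0.0000)/(129.5061−65.2257)=1.5557; B=V−Δ·S=-86.7270
Node (0,0) S=69.0000: V=(p*·60.3318+(1−p*)·0.0000)/1.17=36.3993; Δ=(60.3318−0.0000)/(94.5300−47.6100)=1.2858; B=V−Δ·S=-52.3240
Check: Δ(0,0)·S0 + B(0,0) = 36.3993 = V0.

(0,0): Delta=1.2858 Bond=-52.3240
(1,0): Delta=0.0000 Bond=0.0000
(1,1): Delta=1.5557 Bond=-86.7270
V0=36.3993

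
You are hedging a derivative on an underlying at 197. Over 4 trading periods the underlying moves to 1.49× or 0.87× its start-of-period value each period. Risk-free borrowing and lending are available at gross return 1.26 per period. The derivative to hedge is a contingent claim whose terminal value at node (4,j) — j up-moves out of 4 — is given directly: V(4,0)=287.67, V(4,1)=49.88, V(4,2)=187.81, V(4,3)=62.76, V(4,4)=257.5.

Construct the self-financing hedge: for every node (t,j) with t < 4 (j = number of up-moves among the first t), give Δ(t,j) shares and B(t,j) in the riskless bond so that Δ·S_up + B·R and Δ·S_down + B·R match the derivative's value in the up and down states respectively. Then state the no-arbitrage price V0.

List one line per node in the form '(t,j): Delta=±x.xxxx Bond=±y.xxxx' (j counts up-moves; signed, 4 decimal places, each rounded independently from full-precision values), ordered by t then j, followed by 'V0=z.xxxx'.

Under the risk-neutral measure, an up-move has probability p* = (R−d)/(u−d) = 0.6290 and values discount at R = 1.26.
Terminal payoffs: V(4,0)=287.6700, V(4,1)=49.8800, V(4,2)=187.8100, V(4,3)=62.7600, V(4,4)=257.5000
  t=3,j=0: stock 129.7251 → up 193.2904 (V=49.8800), down 112.8608 (V=287.6700). Price 109.5972; hedge Δ=-2.9565, bond B=493.1294.
  t=3,j=1: stock 222.1729 → up 331.0376 (V=187.8100), down 193.2904 (V=49.8800). Price 108.4464; hedge Δ=1.0013, bond B=-114.0214.
  t=3,j=2: stock 380.5029 → up 566.9494 (V=62.7600), down 331.0376 (V=187.8100). Price 86.6266; hedge Δ=-0.5301, bond B=288.3201.
  t=3,j=3: stock 651.6660 → up 970.9823 (V=257.5000), down 566.9494 (V=62.7600). Price 147.0300; hedge Δ=0.4820, bond B=-167.0668.
  t=2,j=0: stock 149.1093 → up 222.1729 (V=108.4464), down 129.7251 (V=109.5972). Price 86.4074; hedge Δ=-0.0124, bond B=88.2635.
  t=2,j=1: stock 255.3711 → up 380.5029 (V=86.6266), down 222.1729 (V=108.4464). Price 75.1754; hedge Δ=-0.1378, bond B=110.3686.
  t=2,j=2: stock 437.3597 → up 651.6660 (V=147.0300), down 380.5029 (V=86.6266). Price 98.9066; hedge Δ=0.2228, bond B=1.4818.
  t=1,j=0: stock 171.3900 → up 255.3711 (V=75.1754), down 149.1093 (V=86.4074). Price 62.9699; hedge Δ=-0.1057, bond B=81.0860.
  t=1,j=1: stock 293.5300 → up 437.3597 (V=98.9066), down 255.3711 (V=75.1754). Price 71.5104; hedge Δ=0.1304, bond B=33.2343.
  t=0,j=0: stock 197.0000 → up 293.5300 (V=71.5104), down 171.3900 (V=62.9699). Price 54.2398; hedge Δ=0.0699, bond B=40.4649.
Check: Δ(0,0)·S0 + B(0,0) = 54.2398 = V0.

(0,0): Delta=0.0699 Bond=40.4649
(1,0): Delta=-0.1057 Bond=81.0860
(1,1): Delta=0.1304 Bond=33.2343
(2,0): Delta=-0.0124 Bond=88.2635
(2,1): Delta=-0.1378 Bond=110.3686
(2,2): Delta=0.2228 Bond=1.4818
(3,0): Delta=-2.9565 Bond=493.1294
(3,1): Delta=1.0013 Bond=-114.0214
(3,2): Delta=-0.5301 Bond=288.3201
(3,3): Delta=0.4820 Bond=-167.0668
V0=54.2398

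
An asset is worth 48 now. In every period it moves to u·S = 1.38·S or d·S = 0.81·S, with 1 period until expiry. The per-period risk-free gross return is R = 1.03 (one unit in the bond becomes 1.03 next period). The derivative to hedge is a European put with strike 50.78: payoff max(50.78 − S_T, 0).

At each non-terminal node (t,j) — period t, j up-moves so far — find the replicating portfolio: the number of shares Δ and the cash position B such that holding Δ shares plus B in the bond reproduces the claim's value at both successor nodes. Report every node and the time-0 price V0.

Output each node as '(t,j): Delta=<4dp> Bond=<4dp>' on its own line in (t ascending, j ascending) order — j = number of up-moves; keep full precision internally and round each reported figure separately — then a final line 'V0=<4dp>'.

(0,0): Delta=-0.4349 Bond=27.9714
V0=7.0942

No-arbitrage ⇒ martingale measure with p* = (R−d)/(u−d) = 0.3860.
At expiry t=1: V(1,0)=11.9000, V(1,1)=0.0000
Node (0,0) S=48.0000: V=(p*·0.0000+(1−p*)·11.9000)/1.03=7.0942; Δ=(0.0000−11.9000)/(66.2400−38.8800)=-0.4349; B=V−Δ·S=27.9714
Each (Δ,B) replicates both successor values, so the strategy is self-financing and V0 is arbitrage-free.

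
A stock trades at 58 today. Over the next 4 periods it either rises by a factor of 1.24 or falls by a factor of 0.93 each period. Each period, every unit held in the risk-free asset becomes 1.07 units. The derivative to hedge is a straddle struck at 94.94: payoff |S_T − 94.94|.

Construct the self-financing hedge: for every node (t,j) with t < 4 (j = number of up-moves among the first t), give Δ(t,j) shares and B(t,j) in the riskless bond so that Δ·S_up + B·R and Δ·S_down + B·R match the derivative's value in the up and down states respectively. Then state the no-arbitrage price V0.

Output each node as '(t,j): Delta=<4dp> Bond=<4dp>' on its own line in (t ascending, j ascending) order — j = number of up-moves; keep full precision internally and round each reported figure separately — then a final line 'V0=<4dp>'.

No-arbitrage ⇒ martingale measure with p* = (R−d)/(u−d) = 0.4516.
Payoff layer (t=4): V(4,0)=51.5530, V(4,1)=37.0906, V(4,2)=17.8075, V(4,3)=7.9033, V(4,4)=42.1844
Node (3,0) S=46.6527: V=(p*·37.0906+(1−p*)·51.5530)/1.07=42.0763; Δ=(37.0906−51.5530)/(57.8494−43.3870)=-1.0000; B=V−Δ·S=88.7290
Node (3,1) S=62.2036: V=(p*·17.8075+(1−p*)·37.0906)/1.07=26.5254; Δ=(17.8075−37.0906)/(77.1325−57.8494)=-1.0000; B=V−Δ·S=88.7290
Node (3,2) S=82.9381: V=(p*·7.9033+(1−p*)·17.8075)/1.07=12.4623; Δ=(7.9033−17.8075)/(102.8433−77.1325)=-0.3852; B=V−Δ·S=44.4114
Node (3,3) S=110.5842: V=(p*·42.1844+(1−p*)·7.9033)/1.07=21.8552; Δ=(42.1844−7.9033)/(137.1244−102.8433)=1.0000; B=V−Δ·S=-88.7290
Node (2,0) S=50.1642: V=(p*·26.5254+(1−p*)·42.0763)/1.07=32.7601; Δ=(26.5254−42.0763)/(62.2036−46.6527)=-1.0000; B=V−Δ·S=82.9243
Node (2,1) S=66.8856: V=(p*·12.4623+(1−p*)·26.5254)/1.07=18.8545; Δ=(12.4623−26.5254)/(82.9381−62.2036)=-0.6782; B=V−Δ·S=64.2192
Node (2,2) S=89.1808: V=(p*·21.8552+(1−p*)·12.4623)/1.07=15.6115; Δ=(21.8552−12.4623)/(110.5842−82.9381)=0.3398; B=V−Δ·S=-14.6883
Node (1,0) S=53.9400: V=(p*·18.8545+(1−p*)·32.7601)/1.07=24.7478; Δ=(18.8545−32.7601)/(66.8856−50.1642)=-0.8316; B=V−Δ·S=69.6045
Node (1,1) S=71.9200: V=(p*·15.6115+(1−p*)·18.8545)/1.07=16.2522; Δ=(15.6115−18.8545)/(89.1808−66.8856)=-0.1455; B=V−Δ·S=26.7136
Node (0,0) S=58.0000: V=(p*·16.2522+(1−p*)·24.7478)/1.07=19.5431; Δ=(16.2522−24.7478)/(71.9200−53.9400)=-0.4725; B=V−Δ·S=46.9481
Each (Δ,B) replicates both successor values, so the strategy is self-financing and V0 is arbitrage-free.

(0,0): Delta=-0.4725 Bond=46.9481
(1,0): Delta=-0.8316 Bond=69.6045
(1,1): Delta=-0.1455 Bond=26.7136
(2,0): Delta=-1.0000 Bond=82.9243
(2,1): Delta=-0.6782 Bond=64.2192
(2,2): Delta=0.3398 Bond=-14.6883
(3,0): Delta=-1.0000 Bond=88.7290
(3,1): Delta=-1.0000 Bond=88.7290
(3,2): Delta=-0.3852 Bond=44.4114
(3,3): Delta=1.0000 Bond=-88.7290
V0=19.5431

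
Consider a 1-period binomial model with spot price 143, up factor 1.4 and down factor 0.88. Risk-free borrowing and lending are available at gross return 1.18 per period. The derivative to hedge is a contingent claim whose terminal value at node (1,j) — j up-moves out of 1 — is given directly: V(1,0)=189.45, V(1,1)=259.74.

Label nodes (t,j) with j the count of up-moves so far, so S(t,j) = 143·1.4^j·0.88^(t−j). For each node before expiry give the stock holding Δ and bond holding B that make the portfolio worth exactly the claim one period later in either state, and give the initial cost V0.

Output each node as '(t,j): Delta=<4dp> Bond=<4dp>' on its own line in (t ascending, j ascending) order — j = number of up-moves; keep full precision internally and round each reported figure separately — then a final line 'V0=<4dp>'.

(0,0): Delta=0.9453 Bond=59.7438
V0=194.9169

Risk-neutral probability p* = (R−d)/(u−d) = (1.18−0.88)/(1.4−0.88) = 0.5769.
Terminal values V(1,·): V(1,0)=189.4500, V(1,1)=259.7400
(0,0): S=143.0000. Δ = (V_up−V_dn)/(S_up−S_dn) = (259.7400−189.4500)/(200.2000−125.8400) = 0.9453. V = [p*·259.7400 + (1−p*)·189.4500]/1.18 = 194.9169. B = V − Δ·S = 59.7438.
Check: Δ(0,0)·S0 + B(0,0) = 194.9169 = V0.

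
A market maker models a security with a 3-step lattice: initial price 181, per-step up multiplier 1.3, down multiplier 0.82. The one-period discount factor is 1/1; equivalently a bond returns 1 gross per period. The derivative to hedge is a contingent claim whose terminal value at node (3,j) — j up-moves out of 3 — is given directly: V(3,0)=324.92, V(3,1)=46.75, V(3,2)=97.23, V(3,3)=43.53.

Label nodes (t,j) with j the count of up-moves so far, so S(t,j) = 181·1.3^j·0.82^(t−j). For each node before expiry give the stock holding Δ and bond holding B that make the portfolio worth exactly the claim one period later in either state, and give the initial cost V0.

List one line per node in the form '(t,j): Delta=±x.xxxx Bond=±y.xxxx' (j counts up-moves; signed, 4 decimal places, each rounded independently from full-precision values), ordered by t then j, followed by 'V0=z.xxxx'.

No-arbitrage ⇒ martingale measure with p* = (R−d)/(u−d) = 0.3750.
At expiry t=3: V(3,0)=324.9200, V(3,1)=46.7500, V(3,2)=97.2300, V(3,3)=43.5300
Node (2,0) S=121.7044: V=(p*·46.7500+(1−p*)·324.9200)/1=220.6063; Δ=(46.7500−324.9200)/(158.2157−99.7976)=-4.7617; B=V−Δ·S=800.1271
Node (2,1) S=192.9460: V=(p*·97.2300+(1−p*)·46.7500)/1=65.6800; Δ=(97.2300−46.7500)/(250.8298−158.2157)=0.5451; B=V−Δ·S=-39.4867
Node (2,2) S=305.8900: V=(p*·43.5300+(1−p*)·97.2300)/1=77.0925; Δ=(43.5300−97.2300)/(397.6570−250.8298)=-0.3657; B=V−Δ·S=188.9675
Node (1,0) S=148.4200: V=(p*·65.6800+(1−p*)·220.6063)/1=162.5089; Δ=(65.6800−220.6063)/(192.9460−121.7044)=-2.1747; B=V−Δ·S=485.2719
Node (1,1) S=235.3000: V=(p*·77.0925+(1−p*)·65.6800)/1=69.9597; Δ=(77.0925−65.6800)/(305.8900−192.9460)=0.1010; B=V−Δ·S=46.1836
Node (0,0) S=181.0000: V=(p*·69.9597+(1−p*)·162.5089)/1=127.8029; Δ=(69.9597−162.5089)/(235.3000−148.4200)=-1.0653; B=V−Δ·S=320.6138
Root portfolio cost Δ·181+B reproduces V0=127.8029.

(0,0): Delta=-1.0653 Bond=320.6138
(1,0): Delta=-2.1747 Bond=485.2719
(1,1): Delta=0.1010 Bond=46.1836
(2,0): Delta=-4.7617 Bond=800.1271
(2,1): Delta=0.5451 Bond=-39.4867
(2,2): Delta=-0.3657 Bond=188.9675
V0=127.8029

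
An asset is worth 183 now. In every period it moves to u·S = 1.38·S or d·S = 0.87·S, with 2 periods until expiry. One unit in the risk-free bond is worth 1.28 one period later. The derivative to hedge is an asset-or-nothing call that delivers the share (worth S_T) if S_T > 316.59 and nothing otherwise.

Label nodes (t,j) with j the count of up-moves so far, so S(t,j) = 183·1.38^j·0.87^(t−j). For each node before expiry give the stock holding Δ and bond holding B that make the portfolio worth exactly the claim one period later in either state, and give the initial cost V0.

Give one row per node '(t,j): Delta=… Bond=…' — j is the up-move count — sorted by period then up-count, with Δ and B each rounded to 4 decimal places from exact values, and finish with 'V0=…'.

Risk-neutral probability p* = (R−d)/(u−d) = (1.28−0.87)/(1.38−0.87) = 0.8039.
Terminal values V(2,·): V(2,0)=0.0000, V(2,1)=0.0000, V(2,2)=348.5052
(1,0): S=159.2100. Δ = (V_up−V_dn)/(S_up−S_dn) = (0.0000−0.0000)/(219.7098−138.5127) = 0.0000. V = [p*·0.0000 + (1−p*)·0.0000]/1.28 = 0.0000. B = V − Δ·S = 0.0000.
(1,1): S=252.5400. Δ = (V_up−V_dn)/(S_up−S_dn) = (348.5052−0.0000)/(348.5052−219.7098) = 2.7059. V = [p*·348.5052 + (1−p*)·0.0000]/1.28 = 218.8835. B = V − Δ·S = -464.4601.
(0,0): S=183.0000. Δ = (V_up−V_dn)/(S_up−S_dn) = (218.8835−0.0000)/(252.5400−159.2100) = 2.3453. V = [p*·218.8835 + (1−p*)·0.0000]/1.28 = 137.4728. B = V − Δ·S = -291.7105.
The time-0 hedge costs 137.4728, which is the no-arbitrage price.

(0,0): Delta=2.3453 Bond=-291.7105
(1,0): Delta=0.0000 Bond=0.0000
(1,1): Delta=2.7059 Bond=-464.4601
V0=137.4728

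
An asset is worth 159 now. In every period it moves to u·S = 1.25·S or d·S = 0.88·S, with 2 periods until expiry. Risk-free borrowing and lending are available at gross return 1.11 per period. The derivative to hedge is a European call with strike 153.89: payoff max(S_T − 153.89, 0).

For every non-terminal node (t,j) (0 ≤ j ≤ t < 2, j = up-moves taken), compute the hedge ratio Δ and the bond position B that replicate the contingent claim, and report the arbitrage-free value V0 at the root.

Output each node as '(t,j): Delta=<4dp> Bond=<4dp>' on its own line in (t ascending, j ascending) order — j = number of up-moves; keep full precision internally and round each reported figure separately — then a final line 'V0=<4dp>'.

Risk-neutral probability p* = (R−d)/(u−d) = (1.11−0.88)/(1.25−0.88) = 0.6216.
Terminal values V(2,·): V(2,0)=0.0000, V(2,1)=21.0100, V(2,2)=94.5475
Node (1,0) S=139.9200: V=(p*·21.0100+(1−p*)·0.0000)/1.11=11.7660; Δ=(21.0100−0.0000)/(174.9000−123.1296)=0.4058; B=V−Δ·S=-45.0178
Node (1,1) S=198.7500: V=(p*·94.5475+(1−p*)·21.0100)/1.11=60.1104; Δ=(94.5475−21.0100)/(248.4375−174.9000)=1.0000; B=V−Δ·S=-138.6396
Node (0,0) S=159.0000: V=(p*·60.1104+(1−p*)·11.7660)/1.11=37.6738; Δ=(60.1104−11.7660)/(198.7500−139.9200)=0.8218; B=V−Δ·S=-92.9866
Self-financing check: at every node Δ·S+B equals the discounted successor values.

(0,0): Delta=0.8218 Bond=-92.9866
(1,0): Delta=0.4058 Bond=-45.0178
(1,1): Delta=1.0000 Bond=-138.6396
V0=37.6738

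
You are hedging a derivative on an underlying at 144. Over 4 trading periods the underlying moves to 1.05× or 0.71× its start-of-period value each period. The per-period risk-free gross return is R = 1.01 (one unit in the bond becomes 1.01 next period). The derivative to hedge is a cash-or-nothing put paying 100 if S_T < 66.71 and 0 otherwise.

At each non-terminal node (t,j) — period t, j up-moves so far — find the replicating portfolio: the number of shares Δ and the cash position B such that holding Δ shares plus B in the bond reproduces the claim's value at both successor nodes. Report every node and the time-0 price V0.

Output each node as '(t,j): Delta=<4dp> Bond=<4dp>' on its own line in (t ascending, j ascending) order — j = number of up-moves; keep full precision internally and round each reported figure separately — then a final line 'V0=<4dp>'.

Risk-neutral probability p* = (R−d)/(u−d) = (1.01−0.71)/(1.05−0.71) = 0.8824.
Payoff layer (t=4): V(4,0)=100.0000, V(4,1)=100.0000, V(4,2)=0.0000, V(4,3)=0.0000, V(4,4)=0.0000
Node (3,0) S=51.5392: V=(p*·100.0000+(1−p*)·100.0000)/1.01=99.0099; Δ=(100.0000−100.0000)/(54.1161−36.5928)=0.0000; B=V−Δ·S=99.0099
Node (3,1) S=76.2199: V=(p*·0.0000+(1−p*)·100.0000)/1.01=11.6482; Δ=(0.0000−100.0000)/(80.0309−54.1161)=-3.8588; B=V−Δ·S=305.7659
Node (3,2) S=112.7196: V=(p*·0.0000+(1−p*)·0.0000)/1.01=0.0000; Δ=(0.0000−0.0000)/(118.3556−80.0309)=0.0000; B=V−Δ·S=0.0000
Node (3,3) S=166.6980: V=(p*·0.0000+(1−p*)·0.0000)/1.01=0.0000; Δ=(0.0000−0.0000)/(175.0329−118.3556)=0.0000; B=V−Δ·S=0.0000
Node (2,0) S=72.5904: V=(p*·11.6482+(1−p*)·99.0099)/1.01=21.7090; Δ=(11.6482−99.0099)/(76.2199−51.5392)=-3.5397; B=V−Δ·S=278.6551
Node (2,1) S=107.3520: V=(p*·0.0000+(1−p*)·11.6482)/1.01=1.3568; Δ=(0.0000−11.6482)/(112.7196−76.2199)=-0.3191; B=V−Δ·S=35.6163
Node (2,2) S=158.7600: V=(p*·0.0000+(1−p*)·0.0000)/1.01=0.0000; Δ=(0.0000−0.0000)/(166.6980−112.7196)=0.0000; B=V−Δ·S=0.0000
Node (1,0) S=102.2400: V=(p*·1.3568+(1−p*)·21.7090)/1.01=3.7140; Δ=(1.3568−21.7090)/(107.3520−72.5904)=-0.5855; B=V−Δ·S=63.5734
Node (1,1) S=151.2000: V=(p*·0.0000+(1−p*)·1.3568)/1.01=0.1580; Δ=(0.0000−1.3568)/(158.7600−107.3520)=-0.0264; B=V−Δ·S=4.1487
Node (0,0) S=144.0000: V=(p*·0.1580+(1−p*)·3.7140)/1.01=0.5707; Δ=(0.1580−3.7140)/(151.2000−102.2400)=-0.0726; B=V−Δ·S=11.0295
Self-financing check: at every node Δ·S+B equals the discounted successor values.

(0,0): Delta=-0.0726 Bond=11.0295
(1,0): Delta=-0.5855 Bond=63.5734
(1,1): Delta=-0.0264 Bond=4.1487
(2,0): Delta=-3.5397 Bond=278.6551
(2,1): Delta=-0.3191 Bond=35.6163
(2,2): Delta=0.0000 Bond=0.0000
(3,0): Delta=0.0000 Bond=99.0099
(3,1): Delta=-3.8588 Bond=305.7659
(3,2): Delta=0.0000 Bond=0.0000
(3,3): Delta=0.0000 Bond=0.0000
V0=0.5707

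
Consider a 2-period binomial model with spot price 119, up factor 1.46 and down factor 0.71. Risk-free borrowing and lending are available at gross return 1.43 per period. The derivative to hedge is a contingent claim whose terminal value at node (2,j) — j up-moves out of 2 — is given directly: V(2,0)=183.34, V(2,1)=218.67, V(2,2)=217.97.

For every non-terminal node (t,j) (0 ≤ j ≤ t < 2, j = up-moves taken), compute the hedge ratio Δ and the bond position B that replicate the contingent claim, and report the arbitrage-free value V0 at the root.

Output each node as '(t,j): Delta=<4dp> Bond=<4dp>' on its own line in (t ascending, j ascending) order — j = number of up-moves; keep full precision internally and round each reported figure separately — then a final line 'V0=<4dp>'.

The replicating-portfolio and risk-neutral prices coincide; use p* = (1.43−0.71)/(1.46−0.71) = 0.9600 for the latter.
Payoff layer (t=2): V(2,0)=183.3400, V(2,1)=218.6700, V(2,2)=217.9700
(1,0): S=84.4900. Δ = (V_up−V_dn)/(S_up−S_dn) = (218.6700−183.3400)/(123.3554−59.9879) = 0.5575. V = [p*·218.6700 + (1−p*)·183.3400]/1.43 = 151.9278. B = V − Δ·S = 104.8212.
(1,1): S=173.7400. Δ = (V_up−V_dn)/(S_up−S_dn) = (217.9700−218.6700)/(253.6604−123.3554) = -0.0054. V = [p*·217.9700 + (1−p*)·218.6700]/1.43 = 152.4462. B = V − Δ·S = 153.3795.
(0,0): S=119.0000. Δ = (V_up−V_dn)/(S_up−S_dn) = (152.4462−151.9278)/(173.7400−84.4900) = 0.0058. V = [p*·152.4462 + (1−p*)·151.9278]/1.43 = 106.5912. B = V − Δ·S = 105.9001.
Root portfolio cost Δ·119+B reproduces V0=106.5912.

(0,0): Delta=0.0058 Bond=105.9001
(1,0): Delta=0.5575 Bond=104.8212
(1,1): Delta=-0.0054 Bond=153.3795
V0=106.5912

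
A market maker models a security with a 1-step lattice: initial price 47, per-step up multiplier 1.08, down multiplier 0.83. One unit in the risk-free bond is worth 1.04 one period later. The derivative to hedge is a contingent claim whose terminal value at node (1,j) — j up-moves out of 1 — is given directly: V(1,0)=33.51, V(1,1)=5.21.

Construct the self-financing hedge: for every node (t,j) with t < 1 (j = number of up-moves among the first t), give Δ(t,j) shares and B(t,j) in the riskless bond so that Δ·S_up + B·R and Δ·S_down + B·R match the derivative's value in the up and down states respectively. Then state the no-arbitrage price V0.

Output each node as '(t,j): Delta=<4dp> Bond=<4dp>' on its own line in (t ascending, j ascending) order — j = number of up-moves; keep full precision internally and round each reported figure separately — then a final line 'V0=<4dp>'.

(0,0): Delta=-2.4085 Bond=122.5635
V0=9.3635

Since d<R<u, set p* = (R−d)/(u−d) = 0.8400; price each node as the discounted p*-expectation of its children.
Payoff layer (t=1): V(1,0)=33.5100, V(1,1)=5.2100
  t=0,j=0: stock 47.0000 → up 50.7600 (V=5.2100), down 39.0100 (V=33.5100). Price 9.3635; hedge Δ=-2.4085, bond B=122.5635.
Each (Δ,B) replicates both successor values, so the strategy is self-financing and V0 is arbitrage-free.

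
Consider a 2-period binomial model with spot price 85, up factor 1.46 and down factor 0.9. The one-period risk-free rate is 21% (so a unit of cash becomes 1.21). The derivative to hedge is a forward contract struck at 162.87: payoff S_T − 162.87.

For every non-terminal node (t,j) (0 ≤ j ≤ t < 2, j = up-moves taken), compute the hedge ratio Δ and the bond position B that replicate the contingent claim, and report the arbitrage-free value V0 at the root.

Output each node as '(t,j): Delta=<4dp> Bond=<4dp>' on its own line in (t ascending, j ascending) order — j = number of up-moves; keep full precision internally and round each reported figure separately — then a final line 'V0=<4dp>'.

(0,0): Delta=1.0000 Bond=-111.2424
(1,0): Delta=1.0000 Bond=-134.6033
(1,1): Delta=1.0000 Bond=-134.6033
V0=-26.2424

Under the risk-neutral measure, an up-move has probability p* = (R−d)/(u−d) = 0.5536 and values discount at R = 1.21.
At expiry t=2: V(2,0)=-94.0200, V(2,1)=-51.1800, V(2,2)=18.3160
Node (1,0) S=76.5000: V=(p*·-51.1800+(1−p*)·-94.0200)/1.21=-58.1033; Δ=(-51.1800−-94.0200)/(111.6900−68.8500)=1.0000; B=V−Δ·S=-134.6033
Node (1,1) S=124.1000: V=(p*·18.3160+(1−p*)·-51.1800)/1.21=-10.5033; Δ=(18.3160−-51.1800)/(181.1860−111.6900)=1.0000; B=V−Δ·S=-134.6033
Node (0,0) S=85.0000: V=(p*·-10.5033+(1−p*)·-58.1033)/1.21=-26.2424; Δ=(-10.5033−-58.1033)/(124.1000−76.5000)=1.0000; B=V−Δ·S=-111.2424
Self-financing check: at every node Δ·S+B equals the discounted successor values.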